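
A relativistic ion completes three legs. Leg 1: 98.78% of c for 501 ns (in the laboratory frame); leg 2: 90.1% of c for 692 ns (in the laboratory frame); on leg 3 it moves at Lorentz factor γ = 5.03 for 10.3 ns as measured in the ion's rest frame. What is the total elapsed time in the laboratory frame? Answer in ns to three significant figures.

Leg 1: 501 ns is already measured in the laboratory frame.
Leg 2: 692 ns is already measured in the laboratory frame.
Leg 3: γ = 5.03; Δt_3 = 5.030 × 10.3 = 51.81 ns.
Total: 501.0 + 692.0 + 51.81 ns.

Δt = 1240 ns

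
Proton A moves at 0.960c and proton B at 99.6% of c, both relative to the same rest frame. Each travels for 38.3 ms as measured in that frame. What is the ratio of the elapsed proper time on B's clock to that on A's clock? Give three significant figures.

A: γ = 1/√(1 − 0.960²) = 25/7 ≈ 3.571. B: β = 0.996; γ = 1/√(1 − 0.996²) = 1/√0.007984 = 11.19.
τ_A/τ_B = γ_B/γ_A = 11.19/3.571 = 3.134, so τ_B/τ_A = 0.3191.

τ_B/τ_A = 0.319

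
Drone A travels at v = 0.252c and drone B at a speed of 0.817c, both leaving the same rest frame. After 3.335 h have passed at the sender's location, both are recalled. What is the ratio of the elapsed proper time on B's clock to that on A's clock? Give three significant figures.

τ_B/τ_A = 0.596

A: γ = 1/√(1 − 0.252²) = 1/√0.9365 = 1.033. B: γ = 1/√(1 − 0.817²) = 1/√0.3325 = 1.734.
τ_A/τ_B = γ_B/γ_A = 1.734/1.033 = 1.678, so τ_B/τ_A = 0.5959.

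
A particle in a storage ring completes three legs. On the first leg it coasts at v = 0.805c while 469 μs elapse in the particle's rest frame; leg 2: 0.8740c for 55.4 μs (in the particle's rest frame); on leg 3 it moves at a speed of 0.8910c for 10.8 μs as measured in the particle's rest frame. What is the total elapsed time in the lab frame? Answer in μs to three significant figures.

Δt = 928 μs

Leg 1: γ = 1/√(1 − 0.805²) = 1/√0.3520 = 1.686; Δt_1 = 1.686 × 469 = 790.5 μs.
Leg 2: γ = 1/√(1 − 0.8740²) = 1/√0.2361 = 2.058; Δt_2 = 2.058 × 55.4 = 114.0 μs.
Leg 3: γ = 1/√(1 − 0.8910²) = 1/√0.2061 = 2.203; Δt_3 = 2.203 × 10.8 = 23.79 μs.
Total: 790.5 + 114.0 + 23.79 μs.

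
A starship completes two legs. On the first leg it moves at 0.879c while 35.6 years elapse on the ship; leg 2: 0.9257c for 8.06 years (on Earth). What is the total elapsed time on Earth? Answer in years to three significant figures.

Leg 1: γ = 1/√(1 − 0.879²) = 1/√0.2274 = 2.097; Δt_1 = 2.097 × 35.6 = 74.66 years.
Leg 2: 8.06 years is already measured on Earth.
Total: 74.66 + 8.060 years.

Δt = 82.7 years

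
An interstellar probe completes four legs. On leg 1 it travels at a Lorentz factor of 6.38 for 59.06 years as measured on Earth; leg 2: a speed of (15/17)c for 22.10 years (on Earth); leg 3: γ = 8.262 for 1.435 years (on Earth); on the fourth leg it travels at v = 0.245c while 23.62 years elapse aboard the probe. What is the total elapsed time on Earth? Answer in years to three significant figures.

Δt = 107 years

Leg 1: 59.06 years is already measured on Earth.
Leg 2: 22.10 years is already measured on Earth.
Leg 3: 1.435 years is already measured on Earth.
Leg 4: γ = 1/√(1 − 0.245²) = 1/√0.9400 = 1.031; Δt_4 = 1.031 × 23.62 = 24.36 years.
Total: 59.06 + 22.10 + 1.435 + 24.36 years.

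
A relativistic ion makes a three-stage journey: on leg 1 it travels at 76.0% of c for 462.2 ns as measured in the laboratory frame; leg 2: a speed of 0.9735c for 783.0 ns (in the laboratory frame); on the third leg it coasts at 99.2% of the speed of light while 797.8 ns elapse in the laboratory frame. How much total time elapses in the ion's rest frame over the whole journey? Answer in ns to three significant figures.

τ = 580 ns

Leg 1: β = 0.760; γ = 1/√(1 − 0.760²) = 1/√0.4224 = 1.539; τ_1 = 462.2/1.539 = 300.4 ns.
Leg 2: γ = 1/√(1 − 0.9735²) = 1/√0.05230 = 4.373; τ_2 = 783.0/4.373 = 179.1 ns.
Leg 3: β = 0.992; γ = 1/√(1 − 0.992²) = 1/√0.01594 = 7.922; τ_3 = 797.8/7.922 = 100.7 ns.
Total: 300.4 + 179.1 + 100.7 ns.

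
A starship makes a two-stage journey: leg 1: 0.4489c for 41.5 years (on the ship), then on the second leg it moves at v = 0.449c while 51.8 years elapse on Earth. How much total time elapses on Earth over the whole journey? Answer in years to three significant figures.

Δt = 98.2 years

Leg 1: γ = 1/√(1 − 0.4489²) = 1/√0.7985 = 1.119; Δt_1 = 1.119 × 41.5 = 46.44 years.
Leg 2: 51.8 years is already measured on Earth.
Total: 46.44 + 51.80 years.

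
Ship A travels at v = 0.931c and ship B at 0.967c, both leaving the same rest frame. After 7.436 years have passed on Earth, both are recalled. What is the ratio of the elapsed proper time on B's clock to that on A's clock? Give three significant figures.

A: γ = 1/√(1 − 0.931²) = 1/√0.1332 = 2.740. B: γ = 1/√(1 − 0.967²) = 1/√0.06491 = 3.925.
τ_A/τ_B = γ_B/γ_A = 3.925/2.740 = 1.433, so τ_B/τ_A = 0.6980.

τ_B/τ_A = 0.698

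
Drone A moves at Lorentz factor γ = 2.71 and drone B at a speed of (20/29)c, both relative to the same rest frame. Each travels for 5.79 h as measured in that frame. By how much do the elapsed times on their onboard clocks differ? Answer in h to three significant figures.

|τ_A − τ_B| = 2.06 h

A: γ = 2.71; τ_A = 5.79/2.710 = 2.137 h.
B: γ = 1/√(1 − (20/29)²) = 29/21 ≈ 1.381; τ_B = 5.79/1.381 = 4.193 h.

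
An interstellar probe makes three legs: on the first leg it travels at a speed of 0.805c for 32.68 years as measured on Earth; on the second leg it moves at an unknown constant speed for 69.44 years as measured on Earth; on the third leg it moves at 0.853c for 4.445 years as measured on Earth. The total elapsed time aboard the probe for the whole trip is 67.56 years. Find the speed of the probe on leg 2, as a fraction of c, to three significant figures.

β = 0.751

Leg 1: γ = 1/√(1 − 0.805²) = 1/√0.3520 = 1.686; τ_1 = 32.68/1.686 = 19.39 years.
Leg 2: speed unknown; τ_2 = 69.44/γ_2.
Leg 3: γ = 1/√(1 − 0.853²) = 1/√0.2724 = 1.916; τ_3 = 4.445/1.916 = 2.320 years.
Total proper time: 19.39 + τ_2 + 2.320 = 67.56, so τ_2 = 67.56 − 21.71 = 45.85 years.
γ_2 = 69.44/45.85 = 1.514; β = √(1 − 1/γ²) = √0.5640.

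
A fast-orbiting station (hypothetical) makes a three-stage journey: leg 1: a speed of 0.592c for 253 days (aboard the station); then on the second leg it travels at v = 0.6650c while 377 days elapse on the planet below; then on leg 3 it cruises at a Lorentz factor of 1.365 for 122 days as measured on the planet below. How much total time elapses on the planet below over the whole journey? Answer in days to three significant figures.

Leg 1: γ = 1/√(1 − 0.592²) = 1/√0.6495 = 1.241; Δt_1 = 1.241 × 253 = 313.9 days.
Leg 2: 377 days is already measured on the planet below.
Leg 3: 122 days is already measured on the planet below.
Total: 313.9 + 377.0 + 122.0 days.

Δt = 813 days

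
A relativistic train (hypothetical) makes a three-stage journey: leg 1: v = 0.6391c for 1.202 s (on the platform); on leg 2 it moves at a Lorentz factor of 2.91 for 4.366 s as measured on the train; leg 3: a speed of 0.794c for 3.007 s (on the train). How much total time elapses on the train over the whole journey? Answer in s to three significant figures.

Leg 1: γ = 1/√(1 − 0.6391²) = 1/√0.5916 = 1.300; τ_1 = 1.202/1.300 = 0.9245 s.
Leg 2: 4.366 s is already measured on the train.
Leg 3: 3.007 s is already measured on the train.
Total: 0.9245 + 4.366 + 3.007 s.

τ = 8.30 s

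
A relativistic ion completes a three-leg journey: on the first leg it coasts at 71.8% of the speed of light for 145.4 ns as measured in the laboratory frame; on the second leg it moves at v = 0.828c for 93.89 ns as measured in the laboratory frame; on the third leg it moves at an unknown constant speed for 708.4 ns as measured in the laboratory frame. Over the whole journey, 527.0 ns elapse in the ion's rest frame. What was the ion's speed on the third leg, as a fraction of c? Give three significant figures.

β = 0.850

Leg 1: β = 0.718; γ = 1/√(1 − 0.718²) = 1/√0.4845 = 1.437; τ_1 = 145.4/1.437 = 101.2 ns.
Leg 2: γ = 1/√(1 − 0.828²) = 1/√0.3144 = 1.783; τ_2 = 93.89/1.783 = 52.65 ns.
Leg 3: speed unknown; τ_3 = 708.4/γ_3.
Total proper time: 101.2 + 52.65 + τ_3 = 527.0, so τ_3 = 527.0 − 153.9 = 373.1 ns.
γ_3 = 708.4/373.1 = 1.898; β = √(1 − 1/γ²) = √0.7225.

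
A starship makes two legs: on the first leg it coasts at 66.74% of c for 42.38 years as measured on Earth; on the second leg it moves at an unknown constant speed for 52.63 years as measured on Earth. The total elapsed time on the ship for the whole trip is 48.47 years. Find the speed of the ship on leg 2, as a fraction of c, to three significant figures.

β = 0.947

Leg 1: β = 0.6674; γ = 1/√(1 − 0.6674²) = 1/√0.5546 = 1.343; τ_1 = 42.38/1.343 = 31.56 years.
Leg 2: speed unknown; τ_2 = 52.63/γ_2.
Total proper time: 31.56 + τ_2 = 48.47, so τ_2 = 48.47 − 31.56 = 16.91 years.
γ_2 = 52.63/16.91 = 3.112; β = √(1 − 1/γ²) = √0.8968.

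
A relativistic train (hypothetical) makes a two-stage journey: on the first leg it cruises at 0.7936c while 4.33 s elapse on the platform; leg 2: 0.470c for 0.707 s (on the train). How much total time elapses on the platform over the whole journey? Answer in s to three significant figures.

Leg 1: 4.33 s is already measured on the platform.
Leg 2: γ = 1/√(1 − 0.470²) = 1/√0.7791 = 1.133; Δt_2 = 1.133 × 0.707 = 0.8010 s.
Total: 4.330 + 0.8010 s.

Δt = 5.13 s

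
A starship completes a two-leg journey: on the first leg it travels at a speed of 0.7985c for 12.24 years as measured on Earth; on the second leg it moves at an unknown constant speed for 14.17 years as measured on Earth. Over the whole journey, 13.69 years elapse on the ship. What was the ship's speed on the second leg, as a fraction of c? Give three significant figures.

β = 0.895

Leg 1: γ = 1/√(1 − 0.7985²) = 1/√0.3624 = 1.661; τ_1 = 12.24/1.661 = 7.368 years.
Leg 2: speed unknown; τ_2 = 14.17/γ_2.
Total proper time: 7.368 + τ_2 = 13.69, so τ_2 = 13.69 − 7.368 = 6.322 years.
γ_2 = 14.17/6.322 = 2.242; β = √(1 − 1/γ²) = √0.8010.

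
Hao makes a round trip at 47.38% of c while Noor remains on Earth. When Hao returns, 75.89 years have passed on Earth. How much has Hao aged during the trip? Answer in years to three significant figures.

τ = 66.8 years

β = 0.4738; γ = 1/√(1 − 0.4738²) = 1/√0.7755 = 1.136
Hao's clock measures proper time along the trip: τ = Δt/γ = 75.89/1.136 years.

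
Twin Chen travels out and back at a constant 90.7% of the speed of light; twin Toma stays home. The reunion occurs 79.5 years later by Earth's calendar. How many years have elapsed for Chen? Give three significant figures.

τ = 33.5 years

β = 0.907; γ = 1/√(1 − 0.907²) = 1/√0.1774 = 2.375
Chen's clock measures proper time along the trip: τ = Δt/γ = 79.5/2.375 years.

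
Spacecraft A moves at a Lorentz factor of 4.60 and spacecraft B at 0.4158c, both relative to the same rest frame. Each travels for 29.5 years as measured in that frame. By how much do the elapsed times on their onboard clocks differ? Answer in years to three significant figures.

|τ_A − τ_B| = 20.4 years

A: γ = 4.60; τ_A = 29.5/4.600 = 6.413 years.
B: γ = 1/√(1 − 0.4158²) = 1/√0.8271 = 1.100; τ_B = 29.5/1.100 = 26.83 years.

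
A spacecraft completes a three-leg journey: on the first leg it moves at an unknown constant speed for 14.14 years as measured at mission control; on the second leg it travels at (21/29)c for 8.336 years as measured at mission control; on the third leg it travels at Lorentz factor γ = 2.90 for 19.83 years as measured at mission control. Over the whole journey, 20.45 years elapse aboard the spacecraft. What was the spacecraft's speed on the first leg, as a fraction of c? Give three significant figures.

Leg 1: speed unknown; τ_1 = 14.14/γ_1.
Leg 2: γ = 1/√(1 − (21/29)²) = 29/20 = 1.450; τ_2 = 8.336/1.450 = 5.749 years.
Leg 3: γ = 2.90; τ_3 = 19.83/2.900 = 6.838 years.
Total proper time: τ_1 + 5.749 + 6.838 = 20.45, so τ_1 = 20.45 − 12.59 = 7.863 years.
γ_1 = 14.14/7.863 = 1.798; β = √(1 − 1/γ²) = √0.6908.

β = 0.831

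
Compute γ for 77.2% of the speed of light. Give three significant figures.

β = 0.772; γ = 1/√(1 − 0.772²) = 1/√0.4040 = 1.573

γ = 1.57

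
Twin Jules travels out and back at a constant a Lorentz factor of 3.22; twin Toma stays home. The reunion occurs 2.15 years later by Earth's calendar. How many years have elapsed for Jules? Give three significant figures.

τ = 0.668 years

γ = 3.22
Jules's clock measures proper time along the trip: τ = Δt/γ = 2.15/3.220 years.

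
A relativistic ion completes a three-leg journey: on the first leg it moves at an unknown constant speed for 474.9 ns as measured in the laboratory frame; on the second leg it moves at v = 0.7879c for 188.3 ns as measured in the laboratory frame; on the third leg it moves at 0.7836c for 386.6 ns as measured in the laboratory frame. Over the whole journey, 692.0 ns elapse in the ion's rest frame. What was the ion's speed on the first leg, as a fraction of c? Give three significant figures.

β = 0.707

Leg 1: speed unknown; τ_1 = 474.9/γ_1.
Leg 2: γ = 1/√(1 − 0.7879²) = 1/√0.3792 = 1.624; τ_2 = 188.3/1.624 = 116.0 ns.
Leg 3: γ = 1/√(1 − 0.7836²) = 1/√0.3860 = 1.610; τ_3 = 386.6/1.610 = 240.2 ns.
Total proper time: τ_1 + 116.0 + 240.2 = 692.0, so τ_1 = 692.0 − 356.1 = 335.9 ns.
γ_1 = 474.9/335.9 = 1.414; β = √(1 − 1/γ²) = √0.4998.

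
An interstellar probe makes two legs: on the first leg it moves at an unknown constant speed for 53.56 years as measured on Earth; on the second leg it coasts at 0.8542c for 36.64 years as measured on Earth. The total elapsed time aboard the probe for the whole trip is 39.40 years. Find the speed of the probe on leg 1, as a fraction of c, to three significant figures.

Leg 1: speed unknown; τ_1 = 53.56/γ_1.
Leg 2: γ = 1/√(1 − 0.8542²) = 1/√0.2703 = 1.923; τ_2 = 36.64/1.923 = 19.05 years.
Total proper time: τ_1 + 19.05 = 39.40, so τ_1 = 39.40 − 19.05 = 20.35 years.
γ_1 = 53.56/20.35 = 2.632; β = √(1 − 1/γ²) = √0.8557.

β = 0.925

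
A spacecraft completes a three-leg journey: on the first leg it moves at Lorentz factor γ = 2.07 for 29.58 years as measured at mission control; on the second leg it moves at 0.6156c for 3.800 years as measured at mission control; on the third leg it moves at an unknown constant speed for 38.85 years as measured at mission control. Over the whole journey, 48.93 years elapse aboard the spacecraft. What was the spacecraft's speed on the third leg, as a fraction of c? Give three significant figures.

β = 0.580

Leg 1: γ = 2.07; τ_1 = 29.58/2.070 = 14.29 years.
Leg 2: γ = 1/√(1 − 0.6156²) = 1/√0.6210 = 1.269; τ_2 = 3.800/1.269 = 2.995 years.
Leg 3: speed unknown; τ_3 = 38.85/γ_3.
Total proper time: 14.29 + 2.995 + τ_3 = 48.93, so τ_3 = 48.93 − 17.28 = 31.65 years.
γ_3 = 38.85/31.65 = 1.228; β = √(1 − 1/γ²) = √0.3365.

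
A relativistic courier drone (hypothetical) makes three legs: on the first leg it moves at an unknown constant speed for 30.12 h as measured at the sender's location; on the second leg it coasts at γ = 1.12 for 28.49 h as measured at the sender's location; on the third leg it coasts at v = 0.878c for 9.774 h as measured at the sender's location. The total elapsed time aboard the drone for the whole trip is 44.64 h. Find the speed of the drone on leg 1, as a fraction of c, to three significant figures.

β = 0.876

Leg 1: speed unknown; τ_1 = 30.12/γ_1.
Leg 2: γ = 1.12; τ_2 = 28.49/1.120 = 25.44 h.
Leg 3: γ = 1/√(1 − 0.878²) = 1/√0.2291 = 2.089; τ_3 = 9.774/2.089 = 4.678 h.
Total proper time: τ_1 + 25.44 + 4.678 = 44.64, so τ_1 = 44.64 − 30.12 = 14.52 h.
γ_1 = 30.12/14.52 = 2.074; β = √(1 − 1/γ²) = √0.7675.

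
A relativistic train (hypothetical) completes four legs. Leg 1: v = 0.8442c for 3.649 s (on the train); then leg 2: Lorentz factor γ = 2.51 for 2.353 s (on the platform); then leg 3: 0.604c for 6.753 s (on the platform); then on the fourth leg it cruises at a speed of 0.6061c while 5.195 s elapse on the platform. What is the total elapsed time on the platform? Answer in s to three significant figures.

Leg 1: γ = 1/√(1 − 0.8442²) = 1/√0.2873 = 1.866; Δt_1 = 1.866 × 3.649 = 6.807 s.
Leg 2: 2.353 s is already measured on the platform.
Leg 3: 6.753 s is already measured on the platform.
Leg 4: 5.195 s is already measured on the platform.
Total: 6.807 + 2.353 + 6.753 + 5.195 s.

Δt = 21.1 s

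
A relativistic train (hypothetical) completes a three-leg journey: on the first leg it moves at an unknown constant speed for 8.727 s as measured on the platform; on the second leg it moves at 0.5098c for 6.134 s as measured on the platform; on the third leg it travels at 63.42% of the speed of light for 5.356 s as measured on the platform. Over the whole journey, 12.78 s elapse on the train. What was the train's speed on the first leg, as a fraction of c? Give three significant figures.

β = 0.923

Leg 1: speed unknown; τ_1 = 8.727/γ_1.
Leg 2: γ = 1/√(1 − 0.5098²) = 1/√0.7401 = 1.162; τ_2 = 6.134/1.162 = 5.277 s.
Leg 3: β = 0.6342; γ = 1/√(1 − 0.6342²) = 1/√0.5978 = 1.293; τ_3 = 5.356/1.293 = 4.141 s.
Total proper time: τ_1 + 5.277 + 4.141 = 12.78, so τ_1 = 12.78 − 9.418 = 3.362 s.
γ_1 = 8.727/3.362 = 2.596; β = √(1 − 1/γ²) = √0.8516.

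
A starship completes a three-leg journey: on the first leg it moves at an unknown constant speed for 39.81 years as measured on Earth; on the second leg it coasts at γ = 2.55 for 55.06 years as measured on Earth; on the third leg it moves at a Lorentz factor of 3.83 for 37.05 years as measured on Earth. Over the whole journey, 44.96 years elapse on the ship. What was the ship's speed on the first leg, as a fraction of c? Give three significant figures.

β = 0.939

Leg 1: speed unknown; τ_1 = 39.81/γ_1.
Leg 2: γ = 2.55; τ_2 = 55.06/2.550 = 21.59 years.
Leg 3: γ = 3.83; τ_3 = 37.05/3.830 = 9.674 years.
Total proper time: τ_1 + 21.59 + 9.674 = 44.96, so τ_1 = 44.96 − 31.27 = 13.69 years.
γ_1 = 39.81/13.69 = 2.907; β = √(1 − 1/γ²) = √0.8817.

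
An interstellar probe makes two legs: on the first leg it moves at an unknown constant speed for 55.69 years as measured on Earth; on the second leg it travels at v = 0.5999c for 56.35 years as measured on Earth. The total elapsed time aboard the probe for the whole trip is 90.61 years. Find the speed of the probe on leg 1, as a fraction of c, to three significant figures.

β = 0.576

Leg 1: speed unknown; τ_1 = 55.69/γ_1.
Leg 2: γ = 1/√(1 − 0.5999²) = 1/√0.6401 = 1.250; τ_2 = 56.35/1.250 = 45.08 years.
Total proper time: τ_1 + 45.08 = 90.61, so τ_1 = 90.61 − 45.08 = 45.53 years.
γ_1 = 55.69/45.53 = 1.223; β = √(1 − 1/γ²) = √0.3317.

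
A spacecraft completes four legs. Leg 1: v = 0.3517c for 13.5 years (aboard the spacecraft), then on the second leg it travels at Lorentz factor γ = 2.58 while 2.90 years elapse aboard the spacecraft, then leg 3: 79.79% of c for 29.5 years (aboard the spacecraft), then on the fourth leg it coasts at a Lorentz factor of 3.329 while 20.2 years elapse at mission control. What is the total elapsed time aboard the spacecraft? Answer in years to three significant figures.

Leg 1: 13.5 years is already measured aboard the spacecraft.
Leg 2: 2.90 years is already measured aboard the spacecraft.
Leg 3: 29.5 years is already measured aboard the spacecraft.
Leg 4: γ = 3.329; τ_4 = 20.2/3.329 = 6.068 years.
Total: 13.50 + 2.900 + 29.50 + 6.068 years.

τ = 52.0 years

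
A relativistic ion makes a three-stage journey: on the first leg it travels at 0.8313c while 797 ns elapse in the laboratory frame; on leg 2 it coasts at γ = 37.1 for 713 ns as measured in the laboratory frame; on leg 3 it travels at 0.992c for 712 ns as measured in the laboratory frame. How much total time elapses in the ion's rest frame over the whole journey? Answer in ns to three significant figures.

τ = 552 ns

Leg 1: γ = 1/√(1 − 0.8313²) = 1/√0.3089 = 1.799; τ_1 = 797/1.799 = 443.0 ns.
Leg 2: γ = 37.1; τ_2 = 713/37.10 = 19.22 ns.
Leg 3: γ = 1/√(1 − 0.992²) = 1/√0.01594 = 7.922; τ_3 = 712/7.922 = 89.88 ns.
Total: 443.0 + 19.22 + 89.88 ns.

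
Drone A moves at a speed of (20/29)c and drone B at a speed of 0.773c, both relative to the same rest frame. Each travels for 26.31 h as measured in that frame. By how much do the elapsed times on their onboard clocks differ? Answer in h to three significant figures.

A: γ = 1/√(1 − (20/29)²) = 29/21 ≈ 1.381; τ_A = 26.31/1.381 = 19.05 h.
B: γ = 1/√(1 − 0.773²) = 1/√0.4025 = 1.576; τ_B = 26.31/1.576 = 16.69 h.

|τ_A − τ_B| = 2.36 h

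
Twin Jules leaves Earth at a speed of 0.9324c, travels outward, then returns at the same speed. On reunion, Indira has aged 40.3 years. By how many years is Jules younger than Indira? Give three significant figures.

γ = 1/√(1 − 0.9324²) = 1/√0.1306 = 2.767
Jules's elapsed proper time: τ = 40.3/2.767 = 14.57 years.
Age gap = Δt − τ = 40.3 − 14.57 years.

Δt − τ = 25.7 years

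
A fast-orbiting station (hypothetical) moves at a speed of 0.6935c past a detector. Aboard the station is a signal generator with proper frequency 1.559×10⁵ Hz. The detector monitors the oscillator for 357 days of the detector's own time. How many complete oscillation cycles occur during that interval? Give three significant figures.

N = 3.46×10¹²

γ = 1/√(1 − 0.6935²) = 1/√0.5191 = 1.388
During 357 days of lab time, the oscillator's proper time advances by τ = Δt/γ = 357/1.388 = 257.2 days = 2.222×10⁷ s.
N = f × τ = 1.559×10⁵ × 2.222×10⁷ = 3.464×10¹².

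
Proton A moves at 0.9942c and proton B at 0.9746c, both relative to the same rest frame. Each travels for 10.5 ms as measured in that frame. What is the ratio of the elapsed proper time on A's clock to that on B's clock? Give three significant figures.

τ_A/τ_B = 0.480

A: γ = 1/√(1 − 0.9942²) = 1/√0.01157 = 9.298. B: γ = 1/√(1 − 0.9746²) = 1/√0.05015 = 4.465.
τ_A/τ_B = γ_B/γ_A = 4.465/9.298 = 0.4802, so τ_A/τ_B = 0.4802.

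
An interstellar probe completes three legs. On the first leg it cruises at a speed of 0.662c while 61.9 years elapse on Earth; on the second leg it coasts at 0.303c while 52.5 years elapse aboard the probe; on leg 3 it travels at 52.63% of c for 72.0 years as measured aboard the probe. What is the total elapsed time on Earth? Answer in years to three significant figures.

Δt = 202 years

Leg 1: 61.9 years is already measured on Earth.
Leg 2: γ = 1/√(1 − 0.303²) = 1/√0.9082 = 1.049; Δt_2 = 1.049 × 52.5 = 55.09 years.
Leg 3: β = 0.5263; γ = 1/√(1 − 0.5263²) = 1/√0.7230 = 1.176; Δt_3 = 1.176 × 72.0 = 84.68 years.
Total: 61.90 + 55.09 + 84.68 years.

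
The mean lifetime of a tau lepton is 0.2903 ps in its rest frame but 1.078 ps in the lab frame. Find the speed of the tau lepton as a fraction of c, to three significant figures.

γ = Δt/τ₀ = 1.078/0.2903 = 3.713
β = √(1 − 1/γ²) = √(1 − 0.07252) = √0.9275

β = 0.963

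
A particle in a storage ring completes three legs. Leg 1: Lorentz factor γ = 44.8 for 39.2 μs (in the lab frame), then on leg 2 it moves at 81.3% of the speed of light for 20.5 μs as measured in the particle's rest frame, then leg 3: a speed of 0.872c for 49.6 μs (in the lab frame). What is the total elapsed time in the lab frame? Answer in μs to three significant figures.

Leg 1: 39.2 μs is already measured in the lab frame.
Leg 2: β = 0.813; γ = 1/√(1 − 0.813²) = 1/√0.3390 = 1.717; Δt_2 = 1.717 × 20.5 = 35.21 μs.
Leg 3: 49.6 μs is already measured in the lab frame.
Total: 39.20 + 35.21 + 49.60 μs.

Δt = 124 μs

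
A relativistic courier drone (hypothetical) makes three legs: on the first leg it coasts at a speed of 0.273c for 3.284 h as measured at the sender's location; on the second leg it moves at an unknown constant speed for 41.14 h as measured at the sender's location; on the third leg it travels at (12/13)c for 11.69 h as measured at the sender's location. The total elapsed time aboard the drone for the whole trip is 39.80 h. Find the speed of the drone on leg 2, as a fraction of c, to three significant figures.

Leg 1: γ = 1/√(1 − 0.273²) = 1/√0.9255 = 1.039; τ_1 = 3.284/1.039 = 3.159 h.
Leg 2: speed unknown; τ_2 = 41.14/γ_2.
Leg 3: γ = 1/√(1 − (12/13)²) = 13/5 = 2.600; τ_3 = 11.69/2.600 = 4.496 h.
Total proper time: 3.159 + τ_2 + 4.496 = 39.80, so τ_2 = 39.80 − 7.655 = 32.14 h.
γ_2 = 41.14/32.14 = 1.280; β = √(1 − 1/γ²) = √0.3895.

β = 0.624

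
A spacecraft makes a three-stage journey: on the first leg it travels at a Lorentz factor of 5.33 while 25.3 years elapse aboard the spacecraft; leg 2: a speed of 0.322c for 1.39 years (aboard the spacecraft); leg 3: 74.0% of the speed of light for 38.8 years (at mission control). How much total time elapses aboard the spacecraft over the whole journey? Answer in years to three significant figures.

τ = 52.8 years

Leg 1: 25.3 years is already measured aboard the spacecraft.
Leg 2: 1.39 years is already measured aboard the spacecraft.
Leg 3: β = 0.740; γ = 1/√(1 − 0.740²) = 1/√0.4524 = 1.487; τ_3 = 38.8/1.487 = 26.10 years.
Total: 25.30 + 1.390 + 26.10 years.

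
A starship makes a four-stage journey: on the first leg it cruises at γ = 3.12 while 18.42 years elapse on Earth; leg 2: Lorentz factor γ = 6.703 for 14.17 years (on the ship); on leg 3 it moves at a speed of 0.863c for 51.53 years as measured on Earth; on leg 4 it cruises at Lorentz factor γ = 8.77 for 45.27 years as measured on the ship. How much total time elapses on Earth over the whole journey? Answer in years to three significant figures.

Δt = 562 years

Leg 1: 18.42 years is already measured on Earth.
Leg 2: γ = 6.703; Δt_2 = 6.703 × 14.17 = 94.98 years.
Leg 3: 51.53 years is already measured on Earth.
Leg 4: γ = 8.77; Δt_4 = 8.770 × 45.27 = 397.0 years.
Total: 18.42 + 94.98 + 51.53 + 397.0 years.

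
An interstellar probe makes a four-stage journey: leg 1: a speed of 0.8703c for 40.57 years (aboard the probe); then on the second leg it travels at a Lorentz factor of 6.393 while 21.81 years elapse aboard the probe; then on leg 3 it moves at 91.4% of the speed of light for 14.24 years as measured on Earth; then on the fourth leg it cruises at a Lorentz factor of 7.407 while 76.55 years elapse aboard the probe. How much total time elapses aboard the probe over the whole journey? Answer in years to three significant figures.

Leg 1: 40.57 years is already measured aboard the probe.
Leg 2: 21.81 years is already measured aboard the probe.
Leg 3: β = 0.914; γ = 1/√(1 − 0.914²) = 1/√0.1646 = 2.465; τ_3 = 14.24/2.465 = 5.777 years.
Leg 4: 76.55 years is already measured aboard the probe.
Total: 40.57 + 21.81 + 5.777 + 76.55 years.

τ = 145 years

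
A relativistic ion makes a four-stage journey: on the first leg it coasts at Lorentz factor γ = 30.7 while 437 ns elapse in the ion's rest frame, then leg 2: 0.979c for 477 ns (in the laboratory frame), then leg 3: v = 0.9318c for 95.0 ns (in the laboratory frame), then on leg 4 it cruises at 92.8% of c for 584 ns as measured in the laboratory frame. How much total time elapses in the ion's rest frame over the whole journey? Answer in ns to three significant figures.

τ = 786 ns

Leg 1: 437 ns is already measured in the ion's rest frame.
Leg 2: γ = 1/√(1 − 0.979²) = 1/√0.04156 = 4.905; τ_2 = 477/4.905 = 97.24 ns.
Leg 3: γ = 1/√(1 − 0.9318²) = 1/√0.1317 = 2.755; τ_3 = 95.0/2.755 = 34.48 ns.
Leg 4: β = 0.928; γ = 1/√(1 − 0.928²) = 1/√0.1388 = 2.684; τ_4 = 584/2.684 = 217.6 ns.
Total: 437.0 + 97.24 + 34.48 + 217.6 ns.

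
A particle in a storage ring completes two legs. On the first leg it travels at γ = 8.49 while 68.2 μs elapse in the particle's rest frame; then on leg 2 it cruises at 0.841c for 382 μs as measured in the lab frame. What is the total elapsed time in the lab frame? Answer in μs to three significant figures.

Leg 1: γ = 8.49; Δt_1 = 8.490 × 68.2 = 579.0 μs.
Leg 2: 382 μs is already measured in the lab frame.
Total: 579.0 + 382.0 μs.

Δt = 961 μs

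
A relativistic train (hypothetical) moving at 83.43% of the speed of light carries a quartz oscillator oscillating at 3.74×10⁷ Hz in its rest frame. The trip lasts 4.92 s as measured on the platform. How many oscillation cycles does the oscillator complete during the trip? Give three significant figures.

N = 1.01×10⁸

β = 0.8343; γ = 1/√(1 − 0.8343²) = 1/√0.3039 = 1.814
The oscillator's own cycle count is N = f × τ where τ is the proper time on the train. τ = Δt/γ = 4.92/1.814 = 2.712 s = 2.712×10⁰ s.
N = 3.74×10⁷ × 2.712×10⁰ = 1.014×10⁸.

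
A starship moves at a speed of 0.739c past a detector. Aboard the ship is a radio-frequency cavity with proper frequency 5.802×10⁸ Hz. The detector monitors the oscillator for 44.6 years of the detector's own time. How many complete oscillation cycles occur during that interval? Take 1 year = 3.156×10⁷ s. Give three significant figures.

N = 5.50×10¹⁷

γ = 1/√(1 − 0.739²) = 1/√0.4539 = 1.484
During 44.6 years of lab time, the oscillator's proper time advances by τ = Δt/γ = 44.6/1.484 = 30.05 years = 9.483×10⁸ s.
N = f × τ = 5.802×10⁸ × 9.483×10⁸ = 5.502×10¹⁷.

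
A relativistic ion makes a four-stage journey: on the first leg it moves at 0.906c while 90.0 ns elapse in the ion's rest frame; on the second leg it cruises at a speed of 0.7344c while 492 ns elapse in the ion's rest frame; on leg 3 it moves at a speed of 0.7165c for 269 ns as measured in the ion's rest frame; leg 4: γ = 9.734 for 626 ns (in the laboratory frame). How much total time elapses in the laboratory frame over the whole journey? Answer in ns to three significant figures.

Δt = 1950 ns

Leg 1: γ = 1/√(1 − 0.906²) = 1/√0.1792 = 2.363; Δt_1 = 2.363 × 90.0 = 212.6 ns.
Leg 2: γ = 1/√(1 − 0.7344²) = 1/√0.4607 = 1.473; Δt_2 = 1.473 × 492 = 724.9 ns.
Leg 3: γ = 1/√(1 − 0.7165²) = 1/√0.4866 = 1.434; Δt_3 = 1.434 × 269 = 385.6 ns.
Leg 4: 626 ns is already measured in the laboratory frame.
Total: 212.6 + 724.9 + 385.6 + 626.0 ns.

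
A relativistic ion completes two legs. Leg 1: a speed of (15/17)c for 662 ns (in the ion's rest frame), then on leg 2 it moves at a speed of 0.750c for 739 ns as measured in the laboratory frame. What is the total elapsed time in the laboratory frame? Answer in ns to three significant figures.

Leg 1: γ = 1/√(1 − (15/17)²) = 17/8 = 2.125; Δt_1 = 2.125 × 662 = 1407 ns.
Leg 2: 739 ns is already measured in the laboratory frame.
Total: 1407 + 739.0 ns.

Δt = 2150 ns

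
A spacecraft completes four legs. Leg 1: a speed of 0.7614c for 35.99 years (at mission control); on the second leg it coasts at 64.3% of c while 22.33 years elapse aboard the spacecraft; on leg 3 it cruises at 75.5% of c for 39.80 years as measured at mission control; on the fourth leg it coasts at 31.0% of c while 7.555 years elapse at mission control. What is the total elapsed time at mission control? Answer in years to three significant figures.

Δt = 113 years

Leg 1: 35.99 years is already measured at mission control.
Leg 2: β = 0.643; γ = 1/√(1 − 0.643²) = 1/√0.5866 = 1.306; Δt_2 = 1.306 × 22.33 = 29.16 years.
Leg 3: 39.80 years is already measured at mission control.
Leg 4: 7.555 years is already measured at mission control.
Total: 35.99 + 29.16 + 39.80 + 7.555 years.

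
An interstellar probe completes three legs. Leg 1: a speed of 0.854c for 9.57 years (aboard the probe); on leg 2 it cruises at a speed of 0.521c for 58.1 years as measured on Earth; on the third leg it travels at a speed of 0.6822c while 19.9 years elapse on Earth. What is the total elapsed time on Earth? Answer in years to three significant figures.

Leg 1: γ = 1/√(1 − 0.854²) = 1/√0.2707 = 1.922; Δt_1 = 1.922 × 9.57 = 18.39 years.
Leg 2: 58.1 years is already measured on Earth.
Leg 3: 19.9 years is already measured on Earth.
Total: 18.39 + 58.10 + 19.90 years.

Δt = 96.4 years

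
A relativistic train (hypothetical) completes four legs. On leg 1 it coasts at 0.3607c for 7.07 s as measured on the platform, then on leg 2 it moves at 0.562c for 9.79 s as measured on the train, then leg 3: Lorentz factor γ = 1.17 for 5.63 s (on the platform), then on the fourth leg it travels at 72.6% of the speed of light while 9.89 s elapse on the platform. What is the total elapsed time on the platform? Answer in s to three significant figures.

Leg 1: 7.07 s is already measured on the platform.
Leg 2: γ = 1/√(1 − 0.562²) = 1/√0.6842 = 1.209; Δt_2 = 1.209 × 9.79 = 11.84 s.
Leg 3: 5.63 s is already measured on the platform.
Leg 4: 9.89 s is already measured on the platform.
Total: 7.070 + 11.84 + 5.630 + 9.890 s.

Δt = 34.4 s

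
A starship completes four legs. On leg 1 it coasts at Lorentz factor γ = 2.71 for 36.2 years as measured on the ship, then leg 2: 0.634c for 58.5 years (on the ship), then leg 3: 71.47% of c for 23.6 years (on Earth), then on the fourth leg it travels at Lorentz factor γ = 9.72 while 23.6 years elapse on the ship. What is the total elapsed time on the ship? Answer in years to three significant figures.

Leg 1: 36.2 years is already measured on the ship.
Leg 2: 58.5 years is already measured on the ship.
Leg 3: β = 0.7147; γ = 1/√(1 − 0.7147²) = 1/√0.4892 = 1.430; τ_3 = 23.6/1.430 = 16.51 years.
Leg 4: 23.6 years is already measured on the ship.
Total: 36.20 + 58.50 + 16.51 + 23.60 years.

τ = 135 years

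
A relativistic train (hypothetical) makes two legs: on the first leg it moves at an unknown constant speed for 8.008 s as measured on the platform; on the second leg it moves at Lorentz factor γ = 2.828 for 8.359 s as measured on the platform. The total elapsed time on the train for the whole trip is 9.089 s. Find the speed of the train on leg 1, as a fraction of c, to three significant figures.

Leg 1: speed unknown; τ_1 = 8.008/γ_1.
Leg 2: γ = 2.828; τ_2 = 8.359/2.828 = 2.956 s.
Total proper time: τ_1 + 2.956 = 9.089, so τ_1 = 9.089 − 2.956 = 6.133 s.
γ_1 = 8.008/6.133 = 1.306; β = √(1 − 1/γ²) = √0.4134.

β = 0.643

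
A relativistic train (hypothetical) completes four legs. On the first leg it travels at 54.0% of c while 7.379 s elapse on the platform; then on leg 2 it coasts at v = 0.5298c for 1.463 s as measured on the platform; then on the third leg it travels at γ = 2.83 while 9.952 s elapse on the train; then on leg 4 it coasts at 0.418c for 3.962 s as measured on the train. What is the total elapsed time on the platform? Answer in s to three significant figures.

Leg 1: 7.379 s is already measured on the platform.
Leg 2: 1.463 s is already measured on the platform.
Leg 3: γ = 2.83; Δt_3 = 2.830 × 9.952 = 28.16 s.
Leg 4: γ = 1/√(1 − 0.418²) = 1/√0.8253 = 1.101; Δt_4 = 1.101 × 3.962 = 4.361 s.
Total: 7.379 + 1.463 + 28.16 + 4.361 s.

Δt = 41.4 s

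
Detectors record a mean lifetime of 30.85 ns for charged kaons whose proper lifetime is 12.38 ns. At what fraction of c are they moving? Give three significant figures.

γ = Δt/τ₀ = 30.85/12.38 = 2.492
β = √(1 − 1/γ²) = √(1 − 0.1610) = √0.8390

β = 0.916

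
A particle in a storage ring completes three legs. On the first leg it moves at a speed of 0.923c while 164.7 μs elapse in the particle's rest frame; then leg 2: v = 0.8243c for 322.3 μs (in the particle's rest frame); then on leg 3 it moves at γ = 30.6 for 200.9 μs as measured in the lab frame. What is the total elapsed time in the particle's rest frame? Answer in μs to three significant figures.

τ = 494 μs

Leg 1: 164.7 μs is already measured in the particle's rest frame.
Leg 2: 322.3 μs is already measured in the particle's rest frame.
Leg 3: γ = 30.6; τ_3 = 200.9/30.60 = 6.565 μs.
Total: 164.7 + 322.3 + 6.565 μs.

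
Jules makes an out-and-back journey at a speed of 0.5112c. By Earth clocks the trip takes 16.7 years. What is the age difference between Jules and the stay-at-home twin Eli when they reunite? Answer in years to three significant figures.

Δt − τ = 2.35 years

γ = 1/√(1 − 0.5112²) = 1/√0.7387 = 1.164
Jules's elapsed proper time: τ = 16.7/1.164 = 14.35 years.
Age gap = Δt − τ = 16.7 − 14.35 years.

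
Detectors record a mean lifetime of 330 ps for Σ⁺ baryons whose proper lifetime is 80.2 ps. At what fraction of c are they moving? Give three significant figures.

γ = Δt/τ₀ = 330/80.2 = 4.115
β = √(1 − 1/γ²) = √(1 − 0.05906) = √0.9409

v = 0.970c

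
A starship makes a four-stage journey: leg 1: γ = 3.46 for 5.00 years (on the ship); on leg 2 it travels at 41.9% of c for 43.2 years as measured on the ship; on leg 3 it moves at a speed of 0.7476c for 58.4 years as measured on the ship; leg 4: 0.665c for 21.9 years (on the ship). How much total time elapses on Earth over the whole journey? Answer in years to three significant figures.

Leg 1: γ = 3.46; Δt_1 = 3.460 × 5.00 = 17.30 years.
Leg 2: β = 0.419; γ = 1/√(1 − 0.419²) = 1/√0.8244 = 1.101; Δt_2 = 1.101 × 43.2 = 47.58 years.
Leg 3: γ = 1/√(1 − 0.7476²) = 1/√0.4411 = 1.506; Δt_3 = 1.506 × 58.4 = 87.93 years.
Leg 4: γ = 1/√(1 − 0.665²) = 1/√0.5578 = 1.339; Δt_4 = 1.339 × 21.9 = 29.32 years.
Total: 17.30 + 47.58 + 87.93 + 29.32 years.

Δt = 182 years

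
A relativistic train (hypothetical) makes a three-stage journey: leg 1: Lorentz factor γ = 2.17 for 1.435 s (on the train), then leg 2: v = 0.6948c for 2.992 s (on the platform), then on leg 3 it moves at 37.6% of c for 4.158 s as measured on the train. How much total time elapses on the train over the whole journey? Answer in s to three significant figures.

τ = 7.74 s

Leg 1: 1.435 s is already measured on the train.
Leg 2: γ = 1/√(1 − 0.6948²) = 1/√0.5173 = 1.390; τ_2 = 2.992/1.390 = 2.152 s.
Leg 3: 4.158 s is already measured on the train.
Total: 1.435 + 2.152 + 4.158 s.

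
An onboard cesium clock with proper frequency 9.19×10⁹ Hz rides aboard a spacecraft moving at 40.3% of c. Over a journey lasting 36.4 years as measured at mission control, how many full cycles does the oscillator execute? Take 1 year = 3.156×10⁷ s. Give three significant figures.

N = 9.66×10¹⁸

β = 0.403; γ = 1/√(1 − 0.403²) = 1/√0.8376 = 1.093
The oscillator's own cycle count is N = f × τ where τ is the proper time aboard the spacecraft. τ = Δt/γ = 36.4/1.093 = 33.31 years = 1.051×10⁹ s.
N = 9.19×10⁹ × 1.051×10⁹ = 9.662×10¹⁸.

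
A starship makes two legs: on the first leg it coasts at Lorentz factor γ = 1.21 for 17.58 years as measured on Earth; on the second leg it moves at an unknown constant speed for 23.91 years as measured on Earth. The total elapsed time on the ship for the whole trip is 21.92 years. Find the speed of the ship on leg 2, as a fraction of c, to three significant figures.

β = 0.951

Leg 1: γ = 1.21; τ_1 = 17.58/1.210 = 14.53 years.
Leg 2: speed unknown; τ_2 = 23.91/γ_2.
Total proper time: 14.53 + τ_2 = 21.92, so τ_2 = 21.92 − 14.53 = 7.391 years.
γ_2 = 23.91/7.391 = 3.235; β = √(1 − 1/γ²) = √0.9044.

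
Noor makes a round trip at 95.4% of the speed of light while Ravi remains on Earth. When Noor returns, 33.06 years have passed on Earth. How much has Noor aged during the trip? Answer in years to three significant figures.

τ = 9.91 years

β = 0.954; γ = 1/√(1 − 0.954²) = 1/√0.08988 = 3.335
Noor's clock measures proper time along the trip: τ = Δt/γ = 33.06/3.335 years.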